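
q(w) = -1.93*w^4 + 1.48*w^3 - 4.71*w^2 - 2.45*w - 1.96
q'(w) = -7.72*w^3 + 4.44*w^2 - 9.42*w - 2.45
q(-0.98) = -7.26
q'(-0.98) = 18.31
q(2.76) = -125.48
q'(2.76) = -156.94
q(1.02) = -9.88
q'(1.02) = -15.63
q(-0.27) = -1.68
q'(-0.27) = 0.57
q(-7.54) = -7123.64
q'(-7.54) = 3630.26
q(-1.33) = -16.55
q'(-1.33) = 36.09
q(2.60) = -102.35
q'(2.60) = -132.61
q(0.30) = -3.09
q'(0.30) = -5.08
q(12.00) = -38172.64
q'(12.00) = -12816.29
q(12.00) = -38172.64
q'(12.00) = -12816.29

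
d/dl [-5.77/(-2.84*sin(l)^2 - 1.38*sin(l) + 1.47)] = -(32.7736*sin(l) + 7.9626)*cos(l)/(2.84*sin(l)^2 + 1.38*sin(l) - 1.47)^2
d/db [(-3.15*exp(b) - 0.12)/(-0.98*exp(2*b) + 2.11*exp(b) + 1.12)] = (-(1.96*exp(b) - 2.11)*(3.15*exp(b) + 0.12) + 3.087*exp(2*b) - 6.6465*exp(b) - 3.528)*exp(b)/(-0.98*exp(2*b) + 2.11*exp(b) + 1.12)^2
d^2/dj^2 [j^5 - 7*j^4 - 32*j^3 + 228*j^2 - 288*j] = 20*j^3 - 84*j^2 - 192*j + 456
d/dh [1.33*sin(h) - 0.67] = 1.33*cos(h)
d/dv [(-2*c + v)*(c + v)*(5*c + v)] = -7*c^2 + 8*c*v + 3*v^2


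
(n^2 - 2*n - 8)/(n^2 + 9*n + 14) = (n - 4)/(n + 7)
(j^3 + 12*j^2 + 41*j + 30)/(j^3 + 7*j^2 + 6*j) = (j + 5)/j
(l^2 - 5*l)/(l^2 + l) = (l - 5)/(l + 1)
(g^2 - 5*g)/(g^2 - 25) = g/(g + 5)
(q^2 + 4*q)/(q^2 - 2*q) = (q + 4)/(q - 2)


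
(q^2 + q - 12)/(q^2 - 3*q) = (q + 4)/q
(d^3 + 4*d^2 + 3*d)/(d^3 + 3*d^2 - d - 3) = d/(d - 1)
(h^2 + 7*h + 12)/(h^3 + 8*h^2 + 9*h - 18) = (h + 4)/(h^2 + 5*h - 6)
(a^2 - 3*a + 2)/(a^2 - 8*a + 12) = (a - 1)/(a - 6)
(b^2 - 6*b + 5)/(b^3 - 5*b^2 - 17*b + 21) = (b - 5)/(b^2 - 4*b - 21)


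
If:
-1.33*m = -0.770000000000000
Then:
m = 0.58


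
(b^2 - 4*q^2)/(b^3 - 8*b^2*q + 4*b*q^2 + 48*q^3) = (b - 2*q)/(b^2 - 10*b*q + 24*q^2)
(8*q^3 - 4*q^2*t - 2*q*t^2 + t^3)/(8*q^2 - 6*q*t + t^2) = (4*q^2 - t^2)/(4*q - t)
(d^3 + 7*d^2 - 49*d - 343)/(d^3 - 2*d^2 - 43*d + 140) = (d^2 - 49)/(d^2 - 9*d + 20)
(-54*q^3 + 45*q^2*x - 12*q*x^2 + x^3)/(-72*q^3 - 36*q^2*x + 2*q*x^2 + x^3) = (9*q^2 - 6*q*x + x^2)/(12*q^2 + 8*q*x + x^2)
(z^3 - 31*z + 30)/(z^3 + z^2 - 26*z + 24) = (z - 5)/(z - 4)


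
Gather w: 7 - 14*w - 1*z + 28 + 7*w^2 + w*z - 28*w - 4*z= 7*w^2 + w*(z - 42) - 5*z + 35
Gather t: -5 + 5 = 0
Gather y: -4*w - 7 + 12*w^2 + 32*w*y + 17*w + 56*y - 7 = 12*w^2 + 13*w + y*(32*w + 56) - 14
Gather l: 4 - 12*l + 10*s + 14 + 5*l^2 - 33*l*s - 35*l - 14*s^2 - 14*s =5*l^2 + l*(-33*s - 47) - 14*s^2 - 4*s + 18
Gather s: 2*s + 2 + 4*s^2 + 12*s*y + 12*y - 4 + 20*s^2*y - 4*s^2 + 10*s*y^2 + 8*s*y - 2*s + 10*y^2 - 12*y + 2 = 20*s^2*y + s*(10*y^2 + 20*y) + 10*y^2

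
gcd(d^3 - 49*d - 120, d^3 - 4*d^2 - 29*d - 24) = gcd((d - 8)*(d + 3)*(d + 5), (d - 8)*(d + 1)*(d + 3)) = d^2 - 5*d - 24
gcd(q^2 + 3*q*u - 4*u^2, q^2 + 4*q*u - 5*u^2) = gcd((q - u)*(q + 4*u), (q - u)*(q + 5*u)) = q - u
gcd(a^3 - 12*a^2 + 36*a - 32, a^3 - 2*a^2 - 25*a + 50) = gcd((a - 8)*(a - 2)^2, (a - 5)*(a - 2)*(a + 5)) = a - 2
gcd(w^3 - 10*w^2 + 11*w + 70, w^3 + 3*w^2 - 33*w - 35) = w - 5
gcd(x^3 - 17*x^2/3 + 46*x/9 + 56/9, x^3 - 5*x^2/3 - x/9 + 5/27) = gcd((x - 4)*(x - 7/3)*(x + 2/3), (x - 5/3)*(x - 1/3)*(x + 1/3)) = 1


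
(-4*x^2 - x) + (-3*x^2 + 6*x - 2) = -7*x^2 + 5*x - 2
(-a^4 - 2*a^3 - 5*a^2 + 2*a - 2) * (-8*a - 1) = 8*a^5 + 17*a^4 + 42*a^3 - 11*a^2 + 14*a + 2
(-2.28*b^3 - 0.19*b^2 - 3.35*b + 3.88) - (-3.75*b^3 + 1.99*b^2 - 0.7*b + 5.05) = 1.47*b^3 - 2.18*b^2 - 2.65*b - 1.17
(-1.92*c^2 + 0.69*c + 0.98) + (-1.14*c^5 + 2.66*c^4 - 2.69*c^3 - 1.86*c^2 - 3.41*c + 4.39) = -1.14*c^5 + 2.66*c^4 - 2.69*c^3 - 3.78*c^2 - 2.72*c + 5.37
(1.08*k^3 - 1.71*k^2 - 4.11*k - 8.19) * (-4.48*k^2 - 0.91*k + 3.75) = -4.8384*k^5 + 6.678*k^4 + 24.0189*k^3 + 34.0188*k^2 - 7.9596*k - 30.7125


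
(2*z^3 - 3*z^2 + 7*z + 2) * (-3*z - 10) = -6*z^4 - 11*z^3 + 9*z^2 - 76*z - 20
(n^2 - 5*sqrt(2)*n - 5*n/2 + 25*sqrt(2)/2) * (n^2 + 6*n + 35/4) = n^4 - 5*sqrt(2)*n^3 + 7*n^3/2 - 35*sqrt(2)*n^2/2 - 25*n^2/4 - 175*n/8 + 125*sqrt(2)*n/4 + 875*sqrt(2)/8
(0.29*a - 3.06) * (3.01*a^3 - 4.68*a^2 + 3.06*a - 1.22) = 0.8729*a^4 - 10.5678*a^3 + 15.2082*a^2 - 9.7174*a + 3.7332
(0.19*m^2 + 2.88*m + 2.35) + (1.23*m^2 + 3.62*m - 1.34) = 1.42*m^2 + 6.5*m + 1.01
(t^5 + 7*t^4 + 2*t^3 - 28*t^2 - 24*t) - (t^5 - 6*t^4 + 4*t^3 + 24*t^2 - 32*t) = 13*t^4 - 2*t^3 - 52*t^2 + 8*t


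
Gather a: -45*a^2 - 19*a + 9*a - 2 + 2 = -45*a^2 - 10*a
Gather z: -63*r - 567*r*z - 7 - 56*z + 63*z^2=-63*r + 63*z^2 + z*(-567*r - 56) - 7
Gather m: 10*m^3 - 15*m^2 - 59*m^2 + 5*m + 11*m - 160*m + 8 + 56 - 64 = 10*m^3 - 74*m^2 - 144*m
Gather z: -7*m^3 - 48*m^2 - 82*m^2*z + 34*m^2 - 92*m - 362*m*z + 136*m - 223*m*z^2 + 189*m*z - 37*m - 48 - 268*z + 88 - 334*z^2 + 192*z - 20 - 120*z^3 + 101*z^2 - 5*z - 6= -7*m^3 - 14*m^2 + 7*m - 120*z^3 + z^2*(-223*m - 233) + z*(-82*m^2 - 173*m - 81) + 14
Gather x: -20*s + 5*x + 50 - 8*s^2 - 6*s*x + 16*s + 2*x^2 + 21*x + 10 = -8*s^2 - 4*s + 2*x^2 + x*(26 - 6*s) + 60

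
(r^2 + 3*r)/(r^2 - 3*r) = (r + 3)/(r - 3)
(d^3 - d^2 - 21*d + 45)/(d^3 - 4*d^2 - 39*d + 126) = (d^2 + 2*d - 15)/(d^2 - d - 42)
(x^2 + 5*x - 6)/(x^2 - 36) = (x - 1)/(x - 6)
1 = 1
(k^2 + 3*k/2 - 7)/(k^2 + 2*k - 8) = (k + 7/2)/(k + 4)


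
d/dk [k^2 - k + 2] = 2*k - 1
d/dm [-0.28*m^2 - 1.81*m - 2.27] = -0.56*m - 1.81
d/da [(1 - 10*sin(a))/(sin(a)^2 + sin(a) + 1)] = (10*sin(a)^2 - 2*sin(a) - 11)*cos(a)/(sin(a)^2 + sin(a) + 1)^2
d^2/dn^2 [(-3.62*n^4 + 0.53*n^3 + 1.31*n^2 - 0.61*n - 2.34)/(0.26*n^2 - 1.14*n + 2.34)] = (-0.489424*n^6 + 6.437808*n^5 - 41.44176*n^4 + 155.93416*n^3 - 252.07416*n^2 + 23.800608*n + 7.856784)/(0.017576*n^6 - 0.231192*n^5 + 1.48824*n^4 - 5.643*n^3 + 13.39416*n^2 - 18.726552*n + 12.812904)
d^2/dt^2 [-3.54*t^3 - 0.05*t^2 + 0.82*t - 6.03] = -21.24*t - 0.1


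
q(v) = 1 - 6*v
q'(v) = -6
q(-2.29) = 14.74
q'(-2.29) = -6.00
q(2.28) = -12.68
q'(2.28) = -6.00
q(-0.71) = 5.26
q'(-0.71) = -6.00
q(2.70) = -15.20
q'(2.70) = -6.00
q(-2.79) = 17.74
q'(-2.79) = -6.00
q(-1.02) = 7.12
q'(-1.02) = -6.00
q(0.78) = -3.68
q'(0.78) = -6.00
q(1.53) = -8.18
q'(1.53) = -6.00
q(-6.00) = 37.00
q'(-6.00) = -6.00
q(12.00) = -71.00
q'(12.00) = -6.00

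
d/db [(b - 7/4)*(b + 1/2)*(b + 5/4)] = 3*b^2 - 39/16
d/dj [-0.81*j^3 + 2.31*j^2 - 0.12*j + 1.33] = -2.43*j^2 + 4.62*j - 0.12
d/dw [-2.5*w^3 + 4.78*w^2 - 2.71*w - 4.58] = -7.5*w^2 + 9.56*w - 2.71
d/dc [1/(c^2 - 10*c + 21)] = 2*(5 - c)/(c^2 - 10*c + 21)^2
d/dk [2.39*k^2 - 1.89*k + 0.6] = 4.78*k - 1.89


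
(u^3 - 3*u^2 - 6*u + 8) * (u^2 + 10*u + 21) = u^5 + 7*u^4 - 15*u^3 - 115*u^2 - 46*u + 168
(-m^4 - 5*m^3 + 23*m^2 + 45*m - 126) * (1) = -m^4 - 5*m^3 + 23*m^2 + 45*m - 126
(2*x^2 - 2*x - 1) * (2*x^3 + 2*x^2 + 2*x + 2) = 4*x^5 - 2*x^3 - 2*x^2 - 6*x - 2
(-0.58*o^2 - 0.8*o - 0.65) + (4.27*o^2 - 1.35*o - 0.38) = 3.69*o^2 - 2.15*o - 1.03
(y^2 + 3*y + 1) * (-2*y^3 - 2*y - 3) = -2*y^5 - 6*y^4 - 4*y^3 - 9*y^2 - 11*y - 3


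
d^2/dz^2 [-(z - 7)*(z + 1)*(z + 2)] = 8 - 6*z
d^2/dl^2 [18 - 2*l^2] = -4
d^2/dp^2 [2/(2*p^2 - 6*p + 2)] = 2*(-p^2 + 3*p + (2*p - 3)^2 - 1)/(p^2 - 3*p + 1)^3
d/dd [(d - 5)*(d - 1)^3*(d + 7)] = 5*d^4 - 4*d^3 - 114*d^2 + 220*d - 107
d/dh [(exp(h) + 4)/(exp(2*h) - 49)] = (-2*(exp(h) + 4)*exp(h) + exp(2*h) - 49)*exp(h)/(exp(2*h) - 49)^2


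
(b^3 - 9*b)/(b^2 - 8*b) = (b^2 - 9)/(b - 8)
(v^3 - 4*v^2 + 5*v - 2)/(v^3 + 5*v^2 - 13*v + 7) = (v - 2)/(v + 7)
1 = 1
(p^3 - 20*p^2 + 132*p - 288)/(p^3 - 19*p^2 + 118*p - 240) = (p - 6)/(p - 5)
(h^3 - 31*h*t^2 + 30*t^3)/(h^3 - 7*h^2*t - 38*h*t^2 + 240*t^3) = (-h + t)/(-h + 8*t)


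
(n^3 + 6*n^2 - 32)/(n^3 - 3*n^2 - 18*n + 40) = (n + 4)/(n - 5)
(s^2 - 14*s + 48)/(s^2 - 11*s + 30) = (s - 8)/(s - 5)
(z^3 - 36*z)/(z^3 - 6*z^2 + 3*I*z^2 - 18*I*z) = (z + 6)/(z + 3*I)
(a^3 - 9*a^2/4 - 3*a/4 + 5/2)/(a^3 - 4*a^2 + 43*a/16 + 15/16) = 4*(a^2 - a - 2)/(4*a^2 - 11*a - 3)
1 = 1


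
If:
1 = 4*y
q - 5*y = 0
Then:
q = 5/4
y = 1/4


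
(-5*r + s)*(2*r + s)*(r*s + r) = -10*r^3*s - 10*r^3 - 3*r^2*s^2 - 3*r^2*s + r*s^3 + r*s^2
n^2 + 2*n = n*(n + 2)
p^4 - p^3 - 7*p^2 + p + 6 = (p - 3)*(p - 1)*(p + 1)*(p + 2)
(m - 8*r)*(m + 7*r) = m^2 - m*r - 56*r^2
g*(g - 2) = g^2 - 2*g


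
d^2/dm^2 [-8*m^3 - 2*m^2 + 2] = -48*m - 4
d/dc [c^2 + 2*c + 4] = 2*c + 2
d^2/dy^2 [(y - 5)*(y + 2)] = 2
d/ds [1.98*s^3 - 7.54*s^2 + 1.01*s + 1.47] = 5.94*s^2 - 15.08*s + 1.01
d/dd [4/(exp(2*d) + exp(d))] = 4*(-2*exp(d) - 1)*exp(-d)/(exp(d) + 1)^2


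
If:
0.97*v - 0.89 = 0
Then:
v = 0.92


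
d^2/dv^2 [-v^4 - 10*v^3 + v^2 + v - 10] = -12*v^2 - 60*v + 2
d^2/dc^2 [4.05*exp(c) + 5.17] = 4.05*exp(c)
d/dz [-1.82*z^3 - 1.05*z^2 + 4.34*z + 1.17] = -5.46*z^2 - 2.1*z + 4.34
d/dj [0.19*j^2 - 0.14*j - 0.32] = 0.38*j - 0.14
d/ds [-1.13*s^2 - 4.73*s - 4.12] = -2.26*s - 4.73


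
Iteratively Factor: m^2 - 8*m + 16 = (m - 4)*(m - 4)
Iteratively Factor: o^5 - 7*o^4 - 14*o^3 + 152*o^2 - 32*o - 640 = (o + 2)*(o^4 - 9*o^3 + 4*o^2 + 144*o - 320) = (o + 2)*(o + 4)*(o^3 - 13*o^2 + 56*o - 80) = (o - 5)*(o + 2)*(o + 4)*(o^2 - 8*o + 16) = (o - 5)*(o - 4)*(o + 2)*(o + 4)*(o - 4)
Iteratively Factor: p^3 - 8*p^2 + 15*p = (p - 3)*(p^2 - 5*p) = (p - 5)*(p - 3)*(p)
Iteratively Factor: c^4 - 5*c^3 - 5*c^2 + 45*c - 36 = (c - 1)*(c^3 - 4*c^2 - 9*c + 36) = (c - 4)*(c - 1)*(c^2 - 9) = (c - 4)*(c - 3)*(c - 1)*(c + 3)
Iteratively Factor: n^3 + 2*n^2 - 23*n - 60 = (n - 5)*(n^2 + 7*n + 12) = (n - 5)*(n + 3)*(n + 4)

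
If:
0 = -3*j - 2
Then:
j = -2/3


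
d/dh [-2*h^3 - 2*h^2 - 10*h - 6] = -6*h^2 - 4*h - 10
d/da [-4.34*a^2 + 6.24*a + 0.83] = 6.24 - 8.68*a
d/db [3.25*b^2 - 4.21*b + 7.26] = 6.5*b - 4.21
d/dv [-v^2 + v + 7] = 1 - 2*v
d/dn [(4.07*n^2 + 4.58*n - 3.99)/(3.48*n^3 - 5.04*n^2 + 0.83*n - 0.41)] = (-14.1636*n^4 - 31.8768*n^3 + 68.1169*n^2 - 43.5566*n + 1.4339)/(12.1104*n^6 - 35.0784*n^5 + 31.1784*n^4 - 11.22*n^3 + 4.8217*n^2 - 0.6806*n + 0.1681)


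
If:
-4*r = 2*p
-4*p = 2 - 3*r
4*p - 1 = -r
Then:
No Solution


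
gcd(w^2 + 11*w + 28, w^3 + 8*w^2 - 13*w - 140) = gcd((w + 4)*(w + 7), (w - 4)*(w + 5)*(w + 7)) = w + 7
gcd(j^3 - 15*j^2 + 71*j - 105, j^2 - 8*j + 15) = j^2 - 8*j + 15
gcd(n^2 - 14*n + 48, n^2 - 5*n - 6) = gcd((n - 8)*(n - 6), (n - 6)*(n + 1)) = n - 6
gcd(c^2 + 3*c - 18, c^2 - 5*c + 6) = c - 3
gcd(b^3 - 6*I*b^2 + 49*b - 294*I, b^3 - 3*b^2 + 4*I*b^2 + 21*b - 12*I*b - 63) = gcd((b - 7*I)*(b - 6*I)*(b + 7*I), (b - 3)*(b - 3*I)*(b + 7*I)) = b + 7*I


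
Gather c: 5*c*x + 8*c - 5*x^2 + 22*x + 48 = c*(5*x + 8) - 5*x^2 + 22*x + 48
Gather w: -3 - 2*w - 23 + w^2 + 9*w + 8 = w^2 + 7*w - 18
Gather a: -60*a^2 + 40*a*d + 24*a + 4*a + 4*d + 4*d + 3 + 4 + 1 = -60*a^2 + a*(40*d + 28) + 8*d + 8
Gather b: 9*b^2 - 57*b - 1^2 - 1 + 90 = 9*b^2 - 57*b + 88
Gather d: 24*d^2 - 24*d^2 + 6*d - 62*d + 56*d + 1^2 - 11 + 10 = 0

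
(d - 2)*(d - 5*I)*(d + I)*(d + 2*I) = d^4 - 2*d^3 - 2*I*d^3 + 13*d^2 + 4*I*d^2 - 26*d + 10*I*d - 20*I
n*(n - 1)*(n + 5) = n^3 + 4*n^2 - 5*n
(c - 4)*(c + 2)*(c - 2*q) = c^3 - 2*c^2*q - 2*c^2 + 4*c*q - 8*c + 16*q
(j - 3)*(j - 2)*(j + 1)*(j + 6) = j^4 + 2*j^3 - 23*j^2 + 12*j + 36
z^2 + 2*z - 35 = (z - 5)*(z + 7)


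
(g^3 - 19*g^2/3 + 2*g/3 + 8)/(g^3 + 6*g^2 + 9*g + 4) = (g^2 - 22*g/3 + 8)/(g^2 + 5*g + 4)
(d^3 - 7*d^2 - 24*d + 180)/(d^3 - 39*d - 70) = (d^2 - 12*d + 36)/(d^2 - 5*d - 14)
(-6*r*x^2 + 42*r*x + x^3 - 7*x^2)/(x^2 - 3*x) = (-6*r*x + 42*r + x^2 - 7*x)/(x - 3)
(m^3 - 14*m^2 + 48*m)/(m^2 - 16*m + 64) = m*(m - 6)/(m - 8)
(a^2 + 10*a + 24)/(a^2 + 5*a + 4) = (a + 6)/(a + 1)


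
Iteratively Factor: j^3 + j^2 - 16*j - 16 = (j + 1)*(j^2 - 16) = (j - 4)*(j + 1)*(j + 4)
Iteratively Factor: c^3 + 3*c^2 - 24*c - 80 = (c - 5)*(c^2 + 8*c + 16) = (c - 5)*(c + 4)*(c + 4)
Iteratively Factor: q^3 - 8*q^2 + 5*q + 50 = (q - 5)*(q^2 - 3*q - 10) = (q - 5)*(q + 2)*(q - 5)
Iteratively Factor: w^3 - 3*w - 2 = (w + 1)*(w^2 - w - 2) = (w - 2)*(w + 1)*(w + 1)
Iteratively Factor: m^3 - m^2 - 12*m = (m + 3)*(m^2 - 4*m) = m*(m + 3)*(m - 4)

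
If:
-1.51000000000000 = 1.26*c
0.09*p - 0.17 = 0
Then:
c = -1.20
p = 1.89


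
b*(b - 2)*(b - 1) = b^3 - 3*b^2 + 2*b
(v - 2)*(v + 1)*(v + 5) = v^3 + 4*v^2 - 7*v - 10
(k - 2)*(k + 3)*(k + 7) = k^3 + 8*k^2 + k - 42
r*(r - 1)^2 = r^3 - 2*r^2 + r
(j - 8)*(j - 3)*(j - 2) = j^3 - 13*j^2 + 46*j - 48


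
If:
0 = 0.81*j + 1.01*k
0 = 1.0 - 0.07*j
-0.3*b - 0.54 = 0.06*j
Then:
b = -4.66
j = 14.29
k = -11.46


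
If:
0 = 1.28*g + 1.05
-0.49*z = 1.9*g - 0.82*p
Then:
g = -0.82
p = 0.597560975609756*z - 1.90072408536585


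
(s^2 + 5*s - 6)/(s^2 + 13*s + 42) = (s - 1)/(s + 7)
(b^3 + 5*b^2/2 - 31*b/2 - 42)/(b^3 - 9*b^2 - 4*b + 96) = (b + 7/2)/(b - 8)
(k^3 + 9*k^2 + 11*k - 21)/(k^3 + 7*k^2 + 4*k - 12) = (k^2 + 10*k + 21)/(k^2 + 8*k + 12)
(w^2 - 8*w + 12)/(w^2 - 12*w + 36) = (w - 2)/(w - 6)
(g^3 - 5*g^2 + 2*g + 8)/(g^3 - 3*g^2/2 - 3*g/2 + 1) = 2*(g - 4)/(2*g - 1)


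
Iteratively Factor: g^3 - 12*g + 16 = (g - 2)*(g^2 + 2*g - 8) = (g - 2)^2*(g + 4)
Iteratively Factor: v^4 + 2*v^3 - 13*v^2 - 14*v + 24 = (v + 2)*(v^3 - 13*v + 12) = (v - 1)*(v + 2)*(v^2 + v - 12) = (v - 1)*(v + 2)*(v + 4)*(v - 3)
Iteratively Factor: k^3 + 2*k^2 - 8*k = (k)*(k^2 + 2*k - 8) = k*(k + 4)*(k - 2)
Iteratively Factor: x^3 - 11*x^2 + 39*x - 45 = (x - 5)*(x^2 - 6*x + 9) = (x - 5)*(x - 3)*(x - 3)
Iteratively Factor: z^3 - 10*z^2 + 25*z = (z - 5)*(z^2 - 5*z) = (z - 5)^2*(z)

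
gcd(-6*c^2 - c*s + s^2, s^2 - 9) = 1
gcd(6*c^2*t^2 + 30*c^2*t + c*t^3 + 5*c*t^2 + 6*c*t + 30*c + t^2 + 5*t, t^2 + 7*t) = 1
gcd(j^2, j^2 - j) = j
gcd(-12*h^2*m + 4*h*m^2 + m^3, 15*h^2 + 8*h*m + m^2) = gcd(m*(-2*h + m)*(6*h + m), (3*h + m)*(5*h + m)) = 1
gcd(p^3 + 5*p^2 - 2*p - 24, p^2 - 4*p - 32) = p + 4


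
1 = 1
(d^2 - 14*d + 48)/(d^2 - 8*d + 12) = (d - 8)/(d - 2)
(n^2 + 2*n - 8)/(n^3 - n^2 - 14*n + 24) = 1/(n - 3)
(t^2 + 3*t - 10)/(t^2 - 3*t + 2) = (t + 5)/(t - 1)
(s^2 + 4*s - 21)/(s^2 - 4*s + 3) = (s + 7)/(s - 1)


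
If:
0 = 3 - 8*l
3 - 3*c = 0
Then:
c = 1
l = 3/8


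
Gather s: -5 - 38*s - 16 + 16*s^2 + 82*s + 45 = 16*s^2 + 44*s + 24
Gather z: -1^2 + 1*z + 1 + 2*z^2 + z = 2*z^2 + 2*z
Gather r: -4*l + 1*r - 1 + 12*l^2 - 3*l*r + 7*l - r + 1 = 12*l^2 - 3*l*r + 3*l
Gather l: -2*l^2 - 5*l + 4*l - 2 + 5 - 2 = -2*l^2 - l + 1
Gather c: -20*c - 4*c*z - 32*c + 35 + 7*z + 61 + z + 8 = c*(-4*z - 52) + 8*z + 104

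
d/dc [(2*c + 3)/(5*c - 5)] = -1/(c - 1)^2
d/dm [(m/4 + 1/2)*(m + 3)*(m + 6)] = 3*m^2/4 + 11*m/2 + 9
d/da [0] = 0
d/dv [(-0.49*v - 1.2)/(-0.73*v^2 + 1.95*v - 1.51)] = (-0.3577*v^2 - 1.752*v + 3.0799)/(0.5329*v^4 - 2.847*v^3 + 6.0071*v^2 - 5.889*v + 2.2801)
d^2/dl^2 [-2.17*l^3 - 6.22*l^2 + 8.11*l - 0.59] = -13.02*l - 12.44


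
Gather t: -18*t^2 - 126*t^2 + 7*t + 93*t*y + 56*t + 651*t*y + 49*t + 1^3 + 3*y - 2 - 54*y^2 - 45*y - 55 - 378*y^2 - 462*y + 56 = -144*t^2 + t*(744*y + 112) - 432*y^2 - 504*y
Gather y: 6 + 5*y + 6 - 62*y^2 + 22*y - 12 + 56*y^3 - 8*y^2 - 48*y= 56*y^3 - 70*y^2 - 21*y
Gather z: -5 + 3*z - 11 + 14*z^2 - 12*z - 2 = 14*z^2 - 9*z - 18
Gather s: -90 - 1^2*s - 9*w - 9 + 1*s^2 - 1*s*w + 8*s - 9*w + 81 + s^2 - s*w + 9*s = 2*s^2 + s*(16 - 2*w) - 18*w - 18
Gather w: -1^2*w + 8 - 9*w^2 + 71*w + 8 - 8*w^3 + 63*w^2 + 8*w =-8*w^3 + 54*w^2 + 78*w + 16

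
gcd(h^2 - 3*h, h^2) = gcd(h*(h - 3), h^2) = h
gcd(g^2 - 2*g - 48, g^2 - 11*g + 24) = g - 8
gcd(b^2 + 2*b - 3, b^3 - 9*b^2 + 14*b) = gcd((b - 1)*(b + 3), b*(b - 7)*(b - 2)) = 1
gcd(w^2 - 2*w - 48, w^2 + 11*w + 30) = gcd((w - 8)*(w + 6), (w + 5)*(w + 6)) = w + 6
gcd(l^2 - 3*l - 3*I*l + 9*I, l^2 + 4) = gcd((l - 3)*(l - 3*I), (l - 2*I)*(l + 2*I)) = 1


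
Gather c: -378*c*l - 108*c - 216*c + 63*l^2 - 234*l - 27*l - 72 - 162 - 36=c*(-378*l - 324) + 63*l^2 - 261*l - 270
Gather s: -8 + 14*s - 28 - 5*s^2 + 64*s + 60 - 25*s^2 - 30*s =-30*s^2 + 48*s + 24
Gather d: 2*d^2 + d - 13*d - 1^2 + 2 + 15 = 2*d^2 - 12*d + 16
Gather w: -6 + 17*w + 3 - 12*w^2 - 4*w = -12*w^2 + 13*w - 3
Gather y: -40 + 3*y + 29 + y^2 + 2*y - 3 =y^2 + 5*y - 14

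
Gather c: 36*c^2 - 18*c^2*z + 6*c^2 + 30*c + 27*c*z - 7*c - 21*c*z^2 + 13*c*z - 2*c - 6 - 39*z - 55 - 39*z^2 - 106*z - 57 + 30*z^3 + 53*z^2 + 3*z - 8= c^2*(42 - 18*z) + c*(-21*z^2 + 40*z + 21) + 30*z^3 + 14*z^2 - 142*z - 126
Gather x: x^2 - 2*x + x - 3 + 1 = x^2 - x - 2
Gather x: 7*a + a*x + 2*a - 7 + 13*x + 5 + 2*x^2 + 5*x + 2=9*a + 2*x^2 + x*(a + 18)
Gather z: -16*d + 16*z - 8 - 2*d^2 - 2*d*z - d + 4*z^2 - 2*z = -2*d^2 - 17*d + 4*z^2 + z*(14 - 2*d) - 8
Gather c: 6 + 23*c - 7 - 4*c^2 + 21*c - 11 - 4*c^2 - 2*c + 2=-8*c^2 + 42*c - 10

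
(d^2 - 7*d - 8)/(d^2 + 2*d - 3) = (d^2 - 7*d - 8)/(d^2 + 2*d - 3)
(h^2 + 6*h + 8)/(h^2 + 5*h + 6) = (h + 4)/(h + 3)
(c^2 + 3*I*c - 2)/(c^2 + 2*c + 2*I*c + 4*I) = (c + I)/(c + 2)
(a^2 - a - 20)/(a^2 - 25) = (a + 4)/(a + 5)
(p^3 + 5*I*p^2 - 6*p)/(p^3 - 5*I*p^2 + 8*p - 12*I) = p*(p + 3*I)/(p^2 - 7*I*p - 6)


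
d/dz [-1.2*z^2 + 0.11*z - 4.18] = 0.11 - 2.4*z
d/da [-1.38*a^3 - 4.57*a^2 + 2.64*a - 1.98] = -4.14*a^2 - 9.14*a + 2.64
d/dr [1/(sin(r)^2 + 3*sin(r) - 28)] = -(2*sin(r) + 3)*cos(r)/(sin(r)^2 + 3*sin(r) - 28)^2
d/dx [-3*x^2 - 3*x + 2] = -6*x - 3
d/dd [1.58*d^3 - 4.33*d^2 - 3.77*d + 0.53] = 4.74*d^2 - 8.66*d - 3.77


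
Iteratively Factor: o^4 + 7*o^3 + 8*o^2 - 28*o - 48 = (o + 3)*(o^3 + 4*o^2 - 4*o - 16) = (o + 2)*(o + 3)*(o^2 + 2*o - 8) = (o - 2)*(o + 2)*(o + 3)*(o + 4)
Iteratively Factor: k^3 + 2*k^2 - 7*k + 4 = (k - 1)*(k^2 + 3*k - 4) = (k - 1)*(k + 4)*(k - 1)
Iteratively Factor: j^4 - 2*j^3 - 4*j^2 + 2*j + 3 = (j + 1)*(j^3 - 3*j^2 - j + 3) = (j - 1)*(j + 1)*(j^2 - 2*j - 3) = (j - 1)*(j + 1)^2*(j - 3)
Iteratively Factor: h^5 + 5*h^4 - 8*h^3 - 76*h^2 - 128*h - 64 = (h + 4)*(h^4 + h^3 - 12*h^2 - 28*h - 16) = (h + 2)*(h + 4)*(h^3 - h^2 - 10*h - 8) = (h - 4)*(h + 2)*(h + 4)*(h^2 + 3*h + 2) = (h - 4)*(h + 1)*(h + 2)*(h + 4)*(h + 2)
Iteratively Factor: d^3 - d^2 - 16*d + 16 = (d - 1)*(d^2 - 16) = (d - 1)*(d + 4)*(d - 4)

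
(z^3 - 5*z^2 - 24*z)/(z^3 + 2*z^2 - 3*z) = (z - 8)/(z - 1)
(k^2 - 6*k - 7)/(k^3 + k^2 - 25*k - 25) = (k - 7)/(k^2 - 25)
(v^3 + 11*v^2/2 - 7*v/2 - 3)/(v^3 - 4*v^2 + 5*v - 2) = (v^2 + 13*v/2 + 3)/(v^2 - 3*v + 2)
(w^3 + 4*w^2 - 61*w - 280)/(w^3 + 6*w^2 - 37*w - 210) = (w - 8)/(w - 6)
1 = 1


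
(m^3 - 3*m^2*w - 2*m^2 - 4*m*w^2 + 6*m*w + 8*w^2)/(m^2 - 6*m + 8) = (m^2 - 3*m*w - 4*w^2)/(m - 4)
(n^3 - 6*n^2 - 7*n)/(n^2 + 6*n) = (n^2 - 6*n - 7)/(n + 6)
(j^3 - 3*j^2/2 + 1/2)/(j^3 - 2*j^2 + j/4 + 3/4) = 2*(j - 1)/(2*j - 3)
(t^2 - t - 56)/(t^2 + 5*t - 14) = (t - 8)/(t - 2)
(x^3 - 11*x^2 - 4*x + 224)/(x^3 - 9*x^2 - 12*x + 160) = (x - 7)/(x - 5)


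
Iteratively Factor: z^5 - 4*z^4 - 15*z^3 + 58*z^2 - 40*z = (z - 2)*(z^4 - 2*z^3 - 19*z^2 + 20*z) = (z - 2)*(z - 1)*(z^3 - z^2 - 20*z) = z*(z - 2)*(z - 1)*(z^2 - z - 20) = z*(z - 2)*(z - 1)*(z + 4)*(z - 5)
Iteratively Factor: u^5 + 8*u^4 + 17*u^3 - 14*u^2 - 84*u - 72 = (u - 2)*(u^4 + 10*u^3 + 37*u^2 + 60*u + 36) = (u - 2)*(u + 2)*(u^3 + 8*u^2 + 21*u + 18) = (u - 2)*(u + 2)^2*(u^2 + 6*u + 9) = (u - 2)*(u + 2)^2*(u + 3)*(u + 3)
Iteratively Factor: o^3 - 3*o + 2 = (o + 2)*(o^2 - 2*o + 1) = (o - 1)*(o + 2)*(o - 1)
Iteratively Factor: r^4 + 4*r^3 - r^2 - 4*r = (r + 1)*(r^3 + 3*r^2 - 4*r) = (r + 1)*(r + 4)*(r^2 - r) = (r - 1)*(r + 1)*(r + 4)*(r)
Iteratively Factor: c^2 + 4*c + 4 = (c + 2)*(c + 2)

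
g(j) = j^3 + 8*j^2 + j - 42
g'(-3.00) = -20.00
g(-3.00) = 0.00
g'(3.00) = 76.00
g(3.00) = 60.00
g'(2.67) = 65.11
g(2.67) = 36.74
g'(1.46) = 30.75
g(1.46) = -20.38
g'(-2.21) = -19.71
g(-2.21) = -15.93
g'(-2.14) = -19.50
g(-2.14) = -17.30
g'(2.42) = 57.29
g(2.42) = 21.44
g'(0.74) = 14.48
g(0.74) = -36.47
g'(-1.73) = -17.70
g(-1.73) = -24.96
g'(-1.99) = -18.96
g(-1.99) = -20.19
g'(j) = 3*j^2 + 16*j + 1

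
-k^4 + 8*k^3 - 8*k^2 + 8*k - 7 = (k - 7)*(k + I)*(I*k + 1)*(I*k - I)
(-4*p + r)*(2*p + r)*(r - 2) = -8*p^2*r + 16*p^2 - 2*p*r^2 + 4*p*r + r^3 - 2*r^2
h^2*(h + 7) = h^3 + 7*h^2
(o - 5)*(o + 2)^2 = o^3 - o^2 - 16*o - 20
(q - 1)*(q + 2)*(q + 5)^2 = q^4 + 11*q^3 + 33*q^2 + 5*q - 50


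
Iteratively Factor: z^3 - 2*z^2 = (z)*(z^2 - 2*z) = z*(z - 2)*(z)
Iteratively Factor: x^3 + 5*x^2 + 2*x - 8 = (x + 2)*(x^2 + 3*x - 4) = (x - 1)*(x + 2)*(x + 4)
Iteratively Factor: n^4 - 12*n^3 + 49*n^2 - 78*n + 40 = (n - 1)*(n^3 - 11*n^2 + 38*n - 40) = (n - 5)*(n - 1)*(n^2 - 6*n + 8) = (n - 5)*(n - 4)*(n - 1)*(n - 2)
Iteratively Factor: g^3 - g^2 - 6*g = (g + 2)*(g^2 - 3*g) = g*(g + 2)*(g - 3)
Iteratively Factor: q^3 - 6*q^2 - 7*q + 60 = (q + 3)*(q^2 - 9*q + 20) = (q - 5)*(q + 3)*(q - 4)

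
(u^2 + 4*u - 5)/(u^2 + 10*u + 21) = (u^2 + 4*u - 5)/(u^2 + 10*u + 21)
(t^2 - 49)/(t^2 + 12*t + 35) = (t - 7)/(t + 5)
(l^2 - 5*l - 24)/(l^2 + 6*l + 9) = (l - 8)/(l + 3)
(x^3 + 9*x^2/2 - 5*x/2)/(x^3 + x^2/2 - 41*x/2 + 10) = x/(x - 4)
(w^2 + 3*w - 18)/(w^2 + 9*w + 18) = (w - 3)/(w + 3)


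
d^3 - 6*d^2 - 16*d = d*(d - 8)*(d + 2)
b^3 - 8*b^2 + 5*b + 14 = (b - 7)*(b - 2)*(b + 1)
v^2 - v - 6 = (v - 3)*(v + 2)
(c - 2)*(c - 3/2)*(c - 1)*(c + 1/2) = c^4 - 4*c^3 + 17*c^2/4 + c/4 - 3/2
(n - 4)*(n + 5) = n^2 + n - 20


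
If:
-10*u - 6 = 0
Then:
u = -3/5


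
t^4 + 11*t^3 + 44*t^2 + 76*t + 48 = (t + 2)^2*(t + 3)*(t + 4)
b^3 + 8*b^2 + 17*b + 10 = (b + 1)*(b + 2)*(b + 5)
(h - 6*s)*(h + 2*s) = h^2 - 4*h*s - 12*s^2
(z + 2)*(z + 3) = z^2 + 5*z + 6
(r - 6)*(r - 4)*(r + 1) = r^3 - 9*r^2 + 14*r + 24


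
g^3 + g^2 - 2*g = g*(g - 1)*(g + 2)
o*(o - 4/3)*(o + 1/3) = o^3 - o^2 - 4*o/9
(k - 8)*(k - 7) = k^2 - 15*k + 56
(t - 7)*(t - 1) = t^2 - 8*t + 7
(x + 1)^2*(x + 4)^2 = x^4 + 10*x^3 + 33*x^2 + 40*x + 16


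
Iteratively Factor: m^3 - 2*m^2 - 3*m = (m - 3)*(m^2 + m) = (m - 3)*(m + 1)*(m)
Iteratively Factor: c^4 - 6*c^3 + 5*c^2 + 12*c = (c + 1)*(c^3 - 7*c^2 + 12*c) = c*(c + 1)*(c^2 - 7*c + 12) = c*(c - 4)*(c + 1)*(c - 3)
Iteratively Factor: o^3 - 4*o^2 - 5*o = (o + 1)*(o^2 - 5*o) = (o - 5)*(o + 1)*(o)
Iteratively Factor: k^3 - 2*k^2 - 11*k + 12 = (k - 4)*(k^2 + 2*k - 3) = (k - 4)*(k - 1)*(k + 3)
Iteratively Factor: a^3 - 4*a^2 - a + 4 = (a - 1)*(a^2 - 3*a - 4) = (a - 4)*(a - 1)*(a + 1)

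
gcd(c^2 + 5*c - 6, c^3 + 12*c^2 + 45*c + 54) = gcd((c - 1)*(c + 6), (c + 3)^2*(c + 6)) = c + 6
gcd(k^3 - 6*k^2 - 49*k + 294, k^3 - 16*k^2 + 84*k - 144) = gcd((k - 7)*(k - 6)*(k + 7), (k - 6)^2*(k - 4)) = k - 6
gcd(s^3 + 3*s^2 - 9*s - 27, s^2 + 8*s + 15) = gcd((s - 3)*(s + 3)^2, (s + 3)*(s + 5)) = s + 3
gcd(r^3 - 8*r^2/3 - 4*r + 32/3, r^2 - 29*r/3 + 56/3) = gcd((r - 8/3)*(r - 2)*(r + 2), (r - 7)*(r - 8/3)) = r - 8/3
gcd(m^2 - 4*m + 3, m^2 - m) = m - 1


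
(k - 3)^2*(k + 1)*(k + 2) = k^4 - 3*k^3 - 7*k^2 + 15*k + 18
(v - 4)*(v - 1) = v^2 - 5*v + 4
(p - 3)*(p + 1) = p^2 - 2*p - 3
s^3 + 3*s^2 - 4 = (s - 1)*(s + 2)^2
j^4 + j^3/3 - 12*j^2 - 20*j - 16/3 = (j - 4)*(j + 1/3)*(j + 2)^2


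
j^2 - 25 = (j - 5)*(j + 5)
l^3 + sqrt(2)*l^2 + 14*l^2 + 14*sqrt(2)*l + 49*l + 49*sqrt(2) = (l + 7)^2*(l + sqrt(2))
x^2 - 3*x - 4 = (x - 4)*(x + 1)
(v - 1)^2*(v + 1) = v^3 - v^2 - v + 1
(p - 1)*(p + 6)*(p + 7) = p^3 + 12*p^2 + 29*p - 42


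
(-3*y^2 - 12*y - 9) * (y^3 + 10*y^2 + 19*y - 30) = -3*y^5 - 42*y^4 - 186*y^3 - 228*y^2 + 189*y + 270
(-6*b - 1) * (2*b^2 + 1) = -12*b^3 - 2*b^2 - 6*b - 1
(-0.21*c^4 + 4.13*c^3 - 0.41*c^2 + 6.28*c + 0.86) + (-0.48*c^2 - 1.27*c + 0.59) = -0.21*c^4 + 4.13*c^3 - 0.89*c^2 + 5.01*c + 1.45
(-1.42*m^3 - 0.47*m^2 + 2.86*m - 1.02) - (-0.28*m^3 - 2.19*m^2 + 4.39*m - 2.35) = -1.14*m^3 + 1.72*m^2 - 1.53*m + 1.33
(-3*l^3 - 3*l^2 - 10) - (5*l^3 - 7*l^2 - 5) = -8*l^3 + 4*l^2 - 5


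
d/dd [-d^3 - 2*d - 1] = -3*d^2 - 2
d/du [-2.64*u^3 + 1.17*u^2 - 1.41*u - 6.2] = -7.92*u^2 + 2.34*u - 1.41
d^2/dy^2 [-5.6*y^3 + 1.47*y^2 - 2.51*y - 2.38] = 2.94 - 33.6*y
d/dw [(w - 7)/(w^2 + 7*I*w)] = (-w^2 + 14*w + 49*I)/(w^2*(w^2 + 14*I*w - 49))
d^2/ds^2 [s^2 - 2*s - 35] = 2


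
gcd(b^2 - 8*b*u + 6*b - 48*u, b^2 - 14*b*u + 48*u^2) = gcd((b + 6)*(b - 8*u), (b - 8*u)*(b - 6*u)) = -b + 8*u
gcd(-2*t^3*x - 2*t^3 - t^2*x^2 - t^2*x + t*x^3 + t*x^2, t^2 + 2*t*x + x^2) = t + x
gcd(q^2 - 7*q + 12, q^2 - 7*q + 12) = q^2 - 7*q + 12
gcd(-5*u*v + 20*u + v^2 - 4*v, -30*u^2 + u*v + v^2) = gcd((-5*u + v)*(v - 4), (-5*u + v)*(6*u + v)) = 5*u - v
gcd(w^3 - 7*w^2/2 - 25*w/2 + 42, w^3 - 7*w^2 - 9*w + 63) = w - 3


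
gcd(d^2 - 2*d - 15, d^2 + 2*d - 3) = d + 3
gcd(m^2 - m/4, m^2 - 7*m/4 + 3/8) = m - 1/4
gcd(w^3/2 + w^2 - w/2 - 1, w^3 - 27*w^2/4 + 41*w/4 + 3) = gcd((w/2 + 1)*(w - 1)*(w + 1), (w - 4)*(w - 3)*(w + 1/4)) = 1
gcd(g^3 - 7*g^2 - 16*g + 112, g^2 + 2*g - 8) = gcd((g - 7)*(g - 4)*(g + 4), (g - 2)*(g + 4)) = g + 4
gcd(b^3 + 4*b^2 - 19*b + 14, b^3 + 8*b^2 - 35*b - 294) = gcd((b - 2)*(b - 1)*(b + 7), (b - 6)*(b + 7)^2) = b + 7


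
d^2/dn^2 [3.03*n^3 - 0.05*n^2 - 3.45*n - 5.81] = 18.18*n - 0.1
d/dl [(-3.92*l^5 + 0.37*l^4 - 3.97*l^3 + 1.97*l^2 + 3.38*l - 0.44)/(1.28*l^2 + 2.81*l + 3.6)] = (-15.0528*l^6 - 43.1136*l^5 - 72.5225*l^4 - 16.9834*l^3 - 41.6667*l^2 + 15.3104*l + 13.4044)/(1.6384*l^4 + 7.1936*l^3 + 17.1121*l^2 + 20.232*l + 12.96)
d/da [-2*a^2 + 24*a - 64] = 24 - 4*a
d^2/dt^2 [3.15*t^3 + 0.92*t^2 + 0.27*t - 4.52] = 18.9*t + 1.84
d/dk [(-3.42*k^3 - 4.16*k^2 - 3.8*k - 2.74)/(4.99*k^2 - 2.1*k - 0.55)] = (-17.0658*k^4 + 14.364*k^3 + 33.341*k^2 + 31.9212*k - 3.664)/(24.9001*k^4 - 20.958*k^3 - 1.079*k^2 + 2.31*k + 0.3025)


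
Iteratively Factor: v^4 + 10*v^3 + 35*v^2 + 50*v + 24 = (v + 4)*(v^3 + 6*v^2 + 11*v + 6) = (v + 2)*(v + 4)*(v^2 + 4*v + 3) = (v + 1)*(v + 2)*(v + 4)*(v + 3)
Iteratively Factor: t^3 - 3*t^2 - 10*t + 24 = (t - 4)*(t^2 + t - 6) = (t - 4)*(t + 3)*(t - 2)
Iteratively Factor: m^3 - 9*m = (m + 3)*(m^2 - 3*m) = (m - 3)*(m + 3)*(m)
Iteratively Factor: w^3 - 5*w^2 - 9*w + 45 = (w - 5)*(w^2 - 9) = (w - 5)*(w + 3)*(w - 3)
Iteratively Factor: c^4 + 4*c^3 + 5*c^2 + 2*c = (c + 1)*(c^3 + 3*c^2 + 2*c) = (c + 1)^2*(c^2 + 2*c) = (c + 1)^2*(c + 2)*(c)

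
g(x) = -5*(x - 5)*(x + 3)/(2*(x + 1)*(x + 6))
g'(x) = 5*(x - 5)*(x + 3)/(2*(x + 1)*(x + 6)^2) - 5*(x - 5)/(2*(x + 1)*(x + 6)) + 5*(x - 5)*(x + 3)/(2*(x + 1)^2*(x + 6)) - 5*(x + 3)/(2*(x + 1)*(x + 6)) = 15*(-3*x^2 - 14*x - 31)/(2*(x^4 + 14*x^3 + 61*x^2 + 84*x + 36))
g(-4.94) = 11.54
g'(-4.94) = -15.07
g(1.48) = 2.13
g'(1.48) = -1.27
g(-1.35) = -16.09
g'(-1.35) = -49.74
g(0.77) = 3.33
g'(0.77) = -2.28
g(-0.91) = 67.41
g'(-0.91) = -741.38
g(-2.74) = -0.89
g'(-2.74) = -3.53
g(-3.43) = 1.45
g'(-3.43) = -3.51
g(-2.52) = -1.71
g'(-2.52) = -3.96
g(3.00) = 0.83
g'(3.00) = -0.58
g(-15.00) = -4.76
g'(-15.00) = -0.23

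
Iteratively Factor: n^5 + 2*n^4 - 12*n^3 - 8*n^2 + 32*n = (n - 2)*(n^4 + 4*n^3 - 4*n^2 - 16*n) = (n - 2)*(n + 2)*(n^3 + 2*n^2 - 8*n) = n*(n - 2)*(n + 2)*(n^2 + 2*n - 8) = n*(n - 2)^2*(n + 2)*(n + 4)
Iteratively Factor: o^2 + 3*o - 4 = (o - 1)*(o + 4)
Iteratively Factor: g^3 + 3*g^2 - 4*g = (g + 4)*(g^2 - g) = g*(g + 4)*(g - 1)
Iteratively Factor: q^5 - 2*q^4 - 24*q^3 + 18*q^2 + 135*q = (q + 3)*(q^4 - 5*q^3 - 9*q^2 + 45*q) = (q - 5)*(q + 3)*(q^3 - 9*q) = (q - 5)*(q + 3)^2*(q^2 - 3*q) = q*(q - 5)*(q + 3)^2*(q - 3)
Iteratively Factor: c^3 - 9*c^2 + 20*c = (c - 4)*(c^2 - 5*c) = c*(c - 4)*(c - 5)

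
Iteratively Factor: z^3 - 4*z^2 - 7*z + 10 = (z - 1)*(z^2 - 3*z - 10) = (z - 1)*(z + 2)*(z - 5)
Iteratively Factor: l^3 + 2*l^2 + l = (l + 1)*(l^2 + l) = l*(l + 1)*(l + 1)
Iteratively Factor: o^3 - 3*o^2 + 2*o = (o)*(o^2 - 3*o + 2) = o*(o - 1)*(o - 2)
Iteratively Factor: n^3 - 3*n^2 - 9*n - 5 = (n - 5)*(n^2 + 2*n + 1) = (n - 5)*(n + 1)*(n + 1)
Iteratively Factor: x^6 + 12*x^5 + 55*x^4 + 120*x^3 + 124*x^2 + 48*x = (x + 2)*(x^5 + 10*x^4 + 35*x^3 + 50*x^2 + 24*x) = (x + 1)*(x + 2)*(x^4 + 9*x^3 + 26*x^2 + 24*x) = (x + 1)*(x + 2)*(x + 3)*(x^3 + 6*x^2 + 8*x) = (x + 1)*(x + 2)*(x + 3)*(x + 4)*(x^2 + 2*x) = x*(x + 1)*(x + 2)*(x + 3)*(x + 4)*(x + 2)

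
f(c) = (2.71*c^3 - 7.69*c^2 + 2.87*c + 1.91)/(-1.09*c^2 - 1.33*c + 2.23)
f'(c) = (2.18*c + 1.33)*(2.71*c^3 - 7.69*c^2 + 2.87*c + 1.91)/(-1.09*c^2 - 1.33*c + 2.23)^2 + (8.13*c^2 - 15.38*c + 2.87)/(-1.09*c^2 - 1.33*c + 2.23)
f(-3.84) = 31.59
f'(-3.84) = 4.65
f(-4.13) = 30.55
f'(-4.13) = 2.70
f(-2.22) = 380.29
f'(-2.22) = 6641.46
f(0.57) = 1.39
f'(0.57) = 0.28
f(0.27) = 1.22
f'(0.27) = 0.92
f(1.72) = 0.64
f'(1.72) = -1.14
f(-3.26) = 36.48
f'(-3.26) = 14.21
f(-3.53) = 33.53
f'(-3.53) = 8.26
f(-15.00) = 48.94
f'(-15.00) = -2.36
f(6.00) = -7.28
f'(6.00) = -2.19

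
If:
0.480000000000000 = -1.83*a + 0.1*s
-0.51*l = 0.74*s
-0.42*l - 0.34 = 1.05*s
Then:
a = -0.30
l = 1.12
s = -0.77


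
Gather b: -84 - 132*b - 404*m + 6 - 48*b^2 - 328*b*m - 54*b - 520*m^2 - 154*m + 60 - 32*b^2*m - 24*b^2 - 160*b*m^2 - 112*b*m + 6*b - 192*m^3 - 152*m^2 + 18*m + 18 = b^2*(-32*m - 72) + b*(-160*m^2 - 440*m - 180) - 192*m^3 - 672*m^2 - 540*m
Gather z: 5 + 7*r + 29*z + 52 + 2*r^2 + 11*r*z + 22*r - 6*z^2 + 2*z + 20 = 2*r^2 + 29*r - 6*z^2 + z*(11*r + 31) + 77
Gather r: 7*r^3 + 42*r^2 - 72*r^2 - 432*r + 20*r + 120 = 7*r^3 - 30*r^2 - 412*r + 120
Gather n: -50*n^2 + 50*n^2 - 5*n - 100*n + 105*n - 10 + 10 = 0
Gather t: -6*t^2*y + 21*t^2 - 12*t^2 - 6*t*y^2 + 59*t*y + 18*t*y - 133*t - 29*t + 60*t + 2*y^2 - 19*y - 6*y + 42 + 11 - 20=t^2*(9 - 6*y) + t*(-6*y^2 + 77*y - 102) + 2*y^2 - 25*y + 33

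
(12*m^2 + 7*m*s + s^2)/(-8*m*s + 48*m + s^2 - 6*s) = (12*m^2 + 7*m*s + s^2)/(-8*m*s + 48*m + s^2 - 6*s)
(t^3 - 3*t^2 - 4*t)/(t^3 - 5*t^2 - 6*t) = (t - 4)/(t - 6)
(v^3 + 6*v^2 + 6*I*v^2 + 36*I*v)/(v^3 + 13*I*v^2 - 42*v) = (v + 6)/(v + 7*I)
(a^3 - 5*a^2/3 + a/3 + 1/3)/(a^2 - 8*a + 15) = (3*a^3 - 5*a^2 + a + 1)/(3*(a^2 - 8*a + 15))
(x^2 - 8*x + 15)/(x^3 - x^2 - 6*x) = (x - 5)/(x*(x + 2))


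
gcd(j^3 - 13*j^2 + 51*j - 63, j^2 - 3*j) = j - 3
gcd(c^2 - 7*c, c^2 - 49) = c - 7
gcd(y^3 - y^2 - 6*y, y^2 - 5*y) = y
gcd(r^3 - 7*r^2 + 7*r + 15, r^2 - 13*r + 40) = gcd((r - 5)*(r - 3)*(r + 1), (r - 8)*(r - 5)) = r - 5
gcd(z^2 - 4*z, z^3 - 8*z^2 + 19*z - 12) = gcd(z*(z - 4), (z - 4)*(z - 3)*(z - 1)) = z - 4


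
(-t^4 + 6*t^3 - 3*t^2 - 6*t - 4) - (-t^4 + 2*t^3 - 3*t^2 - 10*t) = 4*t^3 + 4*t - 4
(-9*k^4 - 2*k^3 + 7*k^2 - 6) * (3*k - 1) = -27*k^5 + 3*k^4 + 23*k^3 - 7*k^2 - 18*k + 6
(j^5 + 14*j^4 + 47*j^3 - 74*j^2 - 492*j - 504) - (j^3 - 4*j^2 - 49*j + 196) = j^5 + 14*j^4 + 46*j^3 - 70*j^2 - 443*j - 700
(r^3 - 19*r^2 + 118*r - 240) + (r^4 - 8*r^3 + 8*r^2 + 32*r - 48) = r^4 - 7*r^3 - 11*r^2 + 150*r - 288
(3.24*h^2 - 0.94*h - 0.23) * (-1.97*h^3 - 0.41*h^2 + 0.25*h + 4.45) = -6.3828*h^5 + 0.5234*h^4 + 1.6485*h^3 + 14.2773*h^2 - 4.2405*h - 1.0235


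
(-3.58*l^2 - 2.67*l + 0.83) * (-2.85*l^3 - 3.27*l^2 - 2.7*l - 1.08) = 10.203*l^5 + 19.3161*l^4 + 16.0314*l^3 + 8.3613*l^2 + 0.6426*l - 0.8964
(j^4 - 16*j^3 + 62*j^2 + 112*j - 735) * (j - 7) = j^5 - 23*j^4 + 174*j^3 - 322*j^2 - 1519*j + 5145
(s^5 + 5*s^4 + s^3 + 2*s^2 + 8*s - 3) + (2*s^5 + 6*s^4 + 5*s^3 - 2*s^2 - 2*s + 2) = 3*s^5 + 11*s^4 + 6*s^3 + 6*s - 1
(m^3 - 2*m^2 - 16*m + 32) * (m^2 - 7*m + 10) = m^5 - 9*m^4 + 8*m^3 + 124*m^2 - 384*m + 320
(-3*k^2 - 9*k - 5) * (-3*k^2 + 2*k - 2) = 9*k^4 + 21*k^3 + 3*k^2 + 8*k + 10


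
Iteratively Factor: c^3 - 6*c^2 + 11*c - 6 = (c - 1)*(c^2 - 5*c + 6) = (c - 3)*(c - 1)*(c - 2)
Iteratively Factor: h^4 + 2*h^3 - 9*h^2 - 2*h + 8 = (h - 1)*(h^3 + 3*h^2 - 6*h - 8) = (h - 2)*(h - 1)*(h^2 + 5*h + 4) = (h - 2)*(h - 1)*(h + 4)*(h + 1)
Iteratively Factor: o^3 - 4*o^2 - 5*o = (o)*(o^2 - 4*o - 5) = o*(o - 5)*(o + 1)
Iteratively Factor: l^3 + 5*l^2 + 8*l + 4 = (l + 2)*(l^2 + 3*l + 2) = (l + 1)*(l + 2)*(l + 2)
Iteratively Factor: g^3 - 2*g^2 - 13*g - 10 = (g + 1)*(g^2 - 3*g - 10) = (g - 5)*(g + 1)*(g + 2)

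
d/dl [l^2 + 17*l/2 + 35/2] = 2*l + 17/2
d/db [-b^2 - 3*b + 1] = -2*b - 3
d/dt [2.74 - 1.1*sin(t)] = -1.1*cos(t)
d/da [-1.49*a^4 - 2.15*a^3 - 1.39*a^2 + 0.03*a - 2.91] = -5.96*a^3 - 6.45*a^2 - 2.78*a + 0.03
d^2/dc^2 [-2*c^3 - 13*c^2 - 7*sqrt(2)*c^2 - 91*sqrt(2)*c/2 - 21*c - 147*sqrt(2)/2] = -12*c - 26 - 14*sqrt(2)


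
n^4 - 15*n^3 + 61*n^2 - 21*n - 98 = (n - 7)^2*(n - 2)*(n + 1)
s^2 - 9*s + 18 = (s - 6)*(s - 3)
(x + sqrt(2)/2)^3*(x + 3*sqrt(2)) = x^4 + 9*sqrt(2)*x^3/2 + 21*x^2/2 + 19*sqrt(2)*x/4 + 3/2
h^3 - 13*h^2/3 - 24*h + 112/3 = (h - 7)*(h - 4/3)*(h + 4)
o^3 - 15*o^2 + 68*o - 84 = (o - 7)*(o - 6)*(o - 2)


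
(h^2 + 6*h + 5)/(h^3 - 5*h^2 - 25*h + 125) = (h + 1)/(h^2 - 10*h + 25)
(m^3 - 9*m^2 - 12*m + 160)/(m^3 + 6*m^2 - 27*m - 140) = (m - 8)/(m + 7)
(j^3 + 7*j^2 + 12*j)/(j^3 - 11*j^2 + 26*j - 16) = j*(j^2 + 7*j + 12)/(j^3 - 11*j^2 + 26*j - 16)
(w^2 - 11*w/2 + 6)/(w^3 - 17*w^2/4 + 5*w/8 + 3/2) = 4*(2*w - 3)/(8*w^2 - 2*w - 3)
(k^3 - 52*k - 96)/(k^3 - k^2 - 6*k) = (k^2 - 2*k - 48)/(k*(k - 3))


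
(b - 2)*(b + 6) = b^2 + 4*b - 12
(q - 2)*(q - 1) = q^2 - 3*q + 2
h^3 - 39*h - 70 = (h - 7)*(h + 2)*(h + 5)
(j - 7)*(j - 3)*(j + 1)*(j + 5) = j^4 - 4*j^3 - 34*j^2 + 76*j + 105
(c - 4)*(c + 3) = c^2 - c - 12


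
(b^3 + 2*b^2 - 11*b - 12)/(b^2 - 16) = (b^2 - 2*b - 3)/(b - 4)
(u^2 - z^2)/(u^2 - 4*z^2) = (u^2 - z^2)/(u^2 - 4*z^2)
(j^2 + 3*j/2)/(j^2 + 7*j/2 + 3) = j/(j + 2)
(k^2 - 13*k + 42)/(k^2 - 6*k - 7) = (k - 6)/(k + 1)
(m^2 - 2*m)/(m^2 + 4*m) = (m - 2)/(m + 4)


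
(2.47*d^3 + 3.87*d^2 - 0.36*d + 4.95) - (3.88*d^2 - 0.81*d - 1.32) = 2.47*d^3 - 0.00999999999999979*d^2 + 0.45*d + 6.27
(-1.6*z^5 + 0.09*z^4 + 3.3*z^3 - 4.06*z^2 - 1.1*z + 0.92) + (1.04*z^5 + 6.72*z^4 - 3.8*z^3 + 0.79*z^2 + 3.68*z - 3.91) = -0.56*z^5 + 6.81*z^4 - 0.5*z^3 - 3.27*z^2 + 2.58*z - 2.99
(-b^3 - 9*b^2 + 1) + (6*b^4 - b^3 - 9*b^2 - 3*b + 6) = 6*b^4 - 2*b^3 - 18*b^2 - 3*b + 7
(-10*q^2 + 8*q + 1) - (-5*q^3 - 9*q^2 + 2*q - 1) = 5*q^3 - q^2 + 6*q + 2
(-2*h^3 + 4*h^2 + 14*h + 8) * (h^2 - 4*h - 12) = -2*h^5 + 12*h^4 + 22*h^3 - 96*h^2 - 200*h - 96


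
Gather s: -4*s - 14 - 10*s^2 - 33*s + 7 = -10*s^2 - 37*s - 7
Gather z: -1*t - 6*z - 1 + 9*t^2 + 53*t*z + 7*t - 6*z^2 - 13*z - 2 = 9*t^2 + 6*t - 6*z^2 + z*(53*t - 19) - 3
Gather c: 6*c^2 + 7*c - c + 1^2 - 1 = 6*c^2 + 6*c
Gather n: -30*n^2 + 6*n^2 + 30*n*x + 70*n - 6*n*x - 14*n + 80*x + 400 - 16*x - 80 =-24*n^2 + n*(24*x + 56) + 64*x + 320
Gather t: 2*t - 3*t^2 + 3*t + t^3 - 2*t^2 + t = t^3 - 5*t^2 + 6*t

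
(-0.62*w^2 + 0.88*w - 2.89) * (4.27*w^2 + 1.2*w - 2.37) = -2.6474*w^4 + 3.0136*w^3 - 9.8149*w^2 - 5.5536*w + 6.8493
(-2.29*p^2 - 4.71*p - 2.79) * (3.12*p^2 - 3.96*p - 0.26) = -7.1448*p^4 - 5.6268*p^3 + 10.5422*p^2 + 12.273*p + 0.7254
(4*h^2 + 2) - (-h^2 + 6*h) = 5*h^2 - 6*h + 2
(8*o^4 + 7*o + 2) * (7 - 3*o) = -24*o^5 + 56*o^4 - 21*o^2 + 43*o + 14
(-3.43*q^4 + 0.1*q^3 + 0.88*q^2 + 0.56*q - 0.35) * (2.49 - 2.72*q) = 9.3296*q^5 - 8.8127*q^4 - 2.1446*q^3 + 0.668*q^2 + 2.3464*q - 0.8715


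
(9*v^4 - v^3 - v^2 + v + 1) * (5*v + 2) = 45*v^5 + 13*v^4 - 7*v^3 + 3*v^2 + 7*v + 2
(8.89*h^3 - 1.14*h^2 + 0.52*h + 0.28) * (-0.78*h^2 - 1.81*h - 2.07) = -6.9342*h^5 - 15.2017*h^4 - 16.7445*h^3 + 1.2002*h^2 - 1.5832*h - 0.5796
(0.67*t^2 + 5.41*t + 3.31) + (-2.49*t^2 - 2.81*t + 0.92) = -1.82*t^2 + 2.6*t + 4.23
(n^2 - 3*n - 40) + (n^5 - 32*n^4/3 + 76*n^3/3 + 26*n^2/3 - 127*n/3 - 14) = n^5 - 32*n^4/3 + 76*n^3/3 + 29*n^2/3 - 136*n/3 - 54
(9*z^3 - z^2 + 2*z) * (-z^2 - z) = -9*z^5 - 8*z^4 - z^3 - 2*z^2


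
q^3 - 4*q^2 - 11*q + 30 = (q - 5)*(q - 2)*(q + 3)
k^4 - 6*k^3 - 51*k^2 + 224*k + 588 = (k - 7)^2*(k + 2)*(k + 6)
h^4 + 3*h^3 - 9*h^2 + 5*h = h*(h - 1)^2*(h + 5)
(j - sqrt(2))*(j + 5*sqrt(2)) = j^2 + 4*sqrt(2)*j - 10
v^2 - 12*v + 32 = (v - 8)*(v - 4)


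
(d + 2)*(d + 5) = d^2 + 7*d + 10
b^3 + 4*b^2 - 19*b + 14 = (b - 2)*(b - 1)*(b + 7)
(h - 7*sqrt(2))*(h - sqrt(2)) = h^2 - 8*sqrt(2)*h + 14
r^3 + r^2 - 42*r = r*(r - 6)*(r + 7)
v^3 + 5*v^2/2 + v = v*(v + 1/2)*(v + 2)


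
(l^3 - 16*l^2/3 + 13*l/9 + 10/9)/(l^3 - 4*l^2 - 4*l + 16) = (9*l^3 - 48*l^2 + 13*l + 10)/(9*(l^3 - 4*l^2 - 4*l + 16))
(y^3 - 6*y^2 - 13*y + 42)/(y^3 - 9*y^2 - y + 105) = (y - 2)/(y - 5)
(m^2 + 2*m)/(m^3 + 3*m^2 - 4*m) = (m + 2)/(m^2 + 3*m - 4)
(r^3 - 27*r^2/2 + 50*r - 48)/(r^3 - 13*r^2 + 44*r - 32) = (r - 3/2)/(r - 1)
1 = 1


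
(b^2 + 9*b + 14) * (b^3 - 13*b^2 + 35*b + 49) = b^5 - 4*b^4 - 68*b^3 + 182*b^2 + 931*b + 686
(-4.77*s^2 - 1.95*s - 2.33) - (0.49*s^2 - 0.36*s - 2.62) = -5.26*s^2 - 1.59*s + 0.29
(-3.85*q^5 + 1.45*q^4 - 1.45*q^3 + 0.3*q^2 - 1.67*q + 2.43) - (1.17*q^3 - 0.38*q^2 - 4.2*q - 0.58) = -3.85*q^5 + 1.45*q^4 - 2.62*q^3 + 0.68*q^2 + 2.53*q + 3.01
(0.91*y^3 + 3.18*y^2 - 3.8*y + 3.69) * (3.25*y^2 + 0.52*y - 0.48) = 2.9575*y^5 + 10.8082*y^4 - 11.1332*y^3 + 8.4901*y^2 + 3.7428*y - 1.7712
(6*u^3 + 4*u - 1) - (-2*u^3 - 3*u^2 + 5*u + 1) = 8*u^3 + 3*u^2 - u - 2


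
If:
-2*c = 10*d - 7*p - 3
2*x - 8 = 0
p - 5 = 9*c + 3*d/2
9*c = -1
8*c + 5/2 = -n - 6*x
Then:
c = -1/9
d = -562/9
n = -461/18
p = -269/3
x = 4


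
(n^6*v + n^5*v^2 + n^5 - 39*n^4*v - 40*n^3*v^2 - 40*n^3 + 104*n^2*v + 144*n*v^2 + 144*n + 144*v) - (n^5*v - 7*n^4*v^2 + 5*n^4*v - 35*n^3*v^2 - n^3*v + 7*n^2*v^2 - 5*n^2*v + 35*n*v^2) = n^6*v + n^5*v^2 - n^5*v + n^5 + 7*n^4*v^2 - 44*n^4*v - 5*n^3*v^2 + n^3*v - 40*n^3 - 7*n^2*v^2 + 109*n^2*v + 109*n*v^2 + 144*n + 144*v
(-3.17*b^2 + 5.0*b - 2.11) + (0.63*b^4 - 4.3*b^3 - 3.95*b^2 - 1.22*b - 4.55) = 0.63*b^4 - 4.3*b^3 - 7.12*b^2 + 3.78*b - 6.66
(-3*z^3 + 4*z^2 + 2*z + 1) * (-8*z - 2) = 24*z^4 - 26*z^3 - 24*z^2 - 12*z - 2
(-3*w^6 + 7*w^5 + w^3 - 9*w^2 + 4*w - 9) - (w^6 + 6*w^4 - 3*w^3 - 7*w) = -4*w^6 + 7*w^5 - 6*w^4 + 4*w^3 - 9*w^2 + 11*w - 9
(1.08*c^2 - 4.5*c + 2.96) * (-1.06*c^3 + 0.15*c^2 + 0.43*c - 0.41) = -1.1448*c^5 + 4.932*c^4 - 3.3482*c^3 - 1.9338*c^2 + 3.1178*c - 1.2136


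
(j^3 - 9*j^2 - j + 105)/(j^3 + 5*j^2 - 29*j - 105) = (j - 7)/(j + 7)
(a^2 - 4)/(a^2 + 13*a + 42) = (a^2 - 4)/(a^2 + 13*a + 42)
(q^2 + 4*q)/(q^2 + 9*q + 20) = q/(q + 5)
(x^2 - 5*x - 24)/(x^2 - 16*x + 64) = (x + 3)/(x - 8)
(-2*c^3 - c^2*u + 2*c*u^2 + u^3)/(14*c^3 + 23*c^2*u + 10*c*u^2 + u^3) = (-c + u)/(7*c + u)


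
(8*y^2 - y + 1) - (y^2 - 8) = 7*y^2 - y + 9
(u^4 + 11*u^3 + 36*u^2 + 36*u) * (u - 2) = u^5 + 9*u^4 + 14*u^3 - 36*u^2 - 72*u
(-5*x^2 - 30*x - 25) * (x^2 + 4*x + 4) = -5*x^4 - 50*x^3 - 165*x^2 - 220*x - 100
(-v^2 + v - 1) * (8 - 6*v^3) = 6*v^5 - 6*v^4 + 6*v^3 - 8*v^2 + 8*v - 8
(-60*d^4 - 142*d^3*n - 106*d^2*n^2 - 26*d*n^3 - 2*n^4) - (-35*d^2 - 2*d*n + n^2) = -60*d^4 - 142*d^3*n - 106*d^2*n^2 + 35*d^2 - 26*d*n^3 + 2*d*n - 2*n^4 - n^2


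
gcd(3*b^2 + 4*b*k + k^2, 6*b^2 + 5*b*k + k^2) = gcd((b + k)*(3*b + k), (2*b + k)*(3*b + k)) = 3*b + k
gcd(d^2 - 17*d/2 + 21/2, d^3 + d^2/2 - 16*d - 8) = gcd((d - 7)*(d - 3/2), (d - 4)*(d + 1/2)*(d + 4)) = 1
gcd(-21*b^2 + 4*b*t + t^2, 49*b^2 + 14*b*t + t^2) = 7*b + t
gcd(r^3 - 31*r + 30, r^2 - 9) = 1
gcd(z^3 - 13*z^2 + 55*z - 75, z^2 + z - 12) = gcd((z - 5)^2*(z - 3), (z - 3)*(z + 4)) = z - 3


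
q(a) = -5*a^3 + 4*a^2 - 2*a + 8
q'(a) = -15*a^2 + 8*a - 2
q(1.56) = -4.37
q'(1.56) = -26.02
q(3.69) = -196.13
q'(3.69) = -176.72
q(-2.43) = 108.22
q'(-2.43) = -110.01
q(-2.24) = 88.75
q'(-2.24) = -95.18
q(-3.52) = 282.67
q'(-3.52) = -216.02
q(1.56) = -4.37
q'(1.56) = -26.02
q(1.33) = 0.65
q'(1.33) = -17.89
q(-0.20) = 8.60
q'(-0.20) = -4.20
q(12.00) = -8080.00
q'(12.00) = -2066.00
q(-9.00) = 3995.00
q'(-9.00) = -1289.00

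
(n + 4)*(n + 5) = n^2 + 9*n + 20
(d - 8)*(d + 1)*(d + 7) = d^3 - 57*d - 56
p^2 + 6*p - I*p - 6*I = (p + 6)*(p - I)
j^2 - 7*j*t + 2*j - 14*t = (j + 2)*(j - 7*t)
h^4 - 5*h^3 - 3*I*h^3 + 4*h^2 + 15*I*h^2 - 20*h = h*(h - 5)*(h - 4*I)*(h + I)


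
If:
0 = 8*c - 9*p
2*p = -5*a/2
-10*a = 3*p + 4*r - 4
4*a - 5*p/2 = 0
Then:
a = 0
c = 0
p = 0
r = 1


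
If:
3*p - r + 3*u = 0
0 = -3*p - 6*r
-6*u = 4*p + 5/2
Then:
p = 5/6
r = -5/12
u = -35/36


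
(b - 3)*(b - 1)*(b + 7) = b^3 + 3*b^2 - 25*b + 21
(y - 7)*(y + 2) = y^2 - 5*y - 14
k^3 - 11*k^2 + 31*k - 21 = (k - 7)*(k - 3)*(k - 1)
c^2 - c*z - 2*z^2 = (c - 2*z)*(c + z)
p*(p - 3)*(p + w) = p^3 + p^2*w - 3*p^2 - 3*p*w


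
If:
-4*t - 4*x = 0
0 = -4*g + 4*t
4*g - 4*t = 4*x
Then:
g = 0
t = 0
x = 0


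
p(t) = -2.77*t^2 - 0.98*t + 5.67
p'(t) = -5.54*t - 0.98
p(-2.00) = -3.45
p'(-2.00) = 10.10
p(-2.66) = -11.32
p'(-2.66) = 13.76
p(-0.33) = 5.69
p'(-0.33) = 0.85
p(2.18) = -9.63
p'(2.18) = -13.06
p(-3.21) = -19.73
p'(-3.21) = 16.80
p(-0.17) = 5.76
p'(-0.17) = -0.04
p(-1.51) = 0.83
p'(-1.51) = 7.39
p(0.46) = 4.63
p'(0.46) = -3.53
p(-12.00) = -381.45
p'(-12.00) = 65.50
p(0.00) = 5.67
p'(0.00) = -0.98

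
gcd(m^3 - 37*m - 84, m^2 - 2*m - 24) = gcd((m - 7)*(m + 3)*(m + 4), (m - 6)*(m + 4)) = m + 4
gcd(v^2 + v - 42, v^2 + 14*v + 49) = v + 7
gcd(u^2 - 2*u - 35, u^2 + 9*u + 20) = u + 5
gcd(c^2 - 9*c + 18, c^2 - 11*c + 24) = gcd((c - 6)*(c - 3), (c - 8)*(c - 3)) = c - 3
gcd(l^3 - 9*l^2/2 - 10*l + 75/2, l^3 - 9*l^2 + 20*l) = l - 5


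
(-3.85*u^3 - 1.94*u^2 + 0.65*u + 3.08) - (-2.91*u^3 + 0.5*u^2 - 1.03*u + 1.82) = -0.94*u^3 - 2.44*u^2 + 1.68*u + 1.26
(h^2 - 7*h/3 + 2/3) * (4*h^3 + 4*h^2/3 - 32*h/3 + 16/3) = 4*h^5 - 8*h^4 - 100*h^3/9 + 280*h^2/9 - 176*h/9 + 32/9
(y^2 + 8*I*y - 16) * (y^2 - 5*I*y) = y^4 + 3*I*y^3 + 24*y^2 + 80*I*y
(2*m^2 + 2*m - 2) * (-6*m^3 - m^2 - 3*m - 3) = -12*m^5 - 14*m^4 + 4*m^3 - 10*m^2 + 6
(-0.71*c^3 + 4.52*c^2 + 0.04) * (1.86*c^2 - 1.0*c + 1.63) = -1.3206*c^5 + 9.1172*c^4 - 5.6773*c^3 + 7.442*c^2 - 0.04*c + 0.0652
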